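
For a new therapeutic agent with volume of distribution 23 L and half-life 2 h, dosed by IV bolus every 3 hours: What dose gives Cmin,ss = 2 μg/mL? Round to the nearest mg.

τ/t½ = 3/2 ≈ 1.5, so f = (1/2)^(3/2) ≈ 0.353553.
Cmin,ss = (D/Vd)·f/(1−f), so D = Cmin,ss·Vd·(1−f)/f.
D = 2 × 23 × (1−f)/f ≈ 2 × 23 × 1.82843 ≈ 84.11 mg.

84 mg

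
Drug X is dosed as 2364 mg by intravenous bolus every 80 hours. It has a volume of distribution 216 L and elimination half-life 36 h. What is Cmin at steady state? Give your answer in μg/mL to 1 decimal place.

3.0 μg/mL

τ/t½ = 80/36 ≈ 2.2222, so fraction remaining f = (1/2)^(80/36) ≈ 0.2143.
Single-dose peak C₀ = D/Vd = 2364/216 ≈ 10.944 μg/mL.
Steady-state trough Cmin,ss = C₀·f/(1−f) ≈ 10.944 × 0.2143/0.7857 ≈ 2.985 μg/mL.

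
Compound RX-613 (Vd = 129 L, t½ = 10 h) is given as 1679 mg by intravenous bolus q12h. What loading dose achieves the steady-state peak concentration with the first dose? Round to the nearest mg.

2973 mg

f = (1/2)^(12/10) ≈ 0.435275; accumulation ratio R = 1/(1−f) ≈ 1.77077.
Loading dose to hit Cmax,ss on first dose: D_load = D_maint·R ≈ 1679 × 1.77077 ≈ 2973.12 mg.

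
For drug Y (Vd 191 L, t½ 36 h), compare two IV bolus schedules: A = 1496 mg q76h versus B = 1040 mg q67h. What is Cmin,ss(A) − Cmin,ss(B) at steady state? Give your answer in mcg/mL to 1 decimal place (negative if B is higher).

0.3 mcg/mL

Regimen A: f = (1/2)^(76/36) ≈ 0.2315; Cmin,ss = (1496/191)·f/(1−f) ≈ 2.359 mcg/mL.
Regimen B: f = (1/2)^(67/36) ≈ 0.2753; Cmin,ss = (1040/191)·f/(1−f) ≈ 2.068 mcg/mL.
Difference ≈ 2.359 − 2.068 ≈ 0.291 mcg/mL.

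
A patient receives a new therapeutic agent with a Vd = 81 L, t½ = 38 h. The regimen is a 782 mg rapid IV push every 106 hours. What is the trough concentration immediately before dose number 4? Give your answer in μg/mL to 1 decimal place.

1.6 μg/mL

f = (1/2)^(τ/t½) = (1/2)^(106/38) ≈ 0.1446.
C₀ = D/Vd = 782/81 ≈ 9.654 μg/mL.
Before the 4th dose, 3 doses have been given. Superposition: Cmin = C₀·(f + f² + … + f^3).
≈ 9.654 × (0.1446 + 0.0209 + 0.0030) ≈ 9.654 × 0.1685 ≈ 1.627 μg/mL.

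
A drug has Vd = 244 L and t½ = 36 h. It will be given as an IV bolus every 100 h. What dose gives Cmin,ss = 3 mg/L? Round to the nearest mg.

4288 mg

τ/t½ = 100/36 ≈ 2.7778, so f = (1/2)^(100/36) ≈ 0.145816.
Cmin,ss = (D/Vd)·f/(1−f), so D = Cmin,ss·Vd·(1−f)/f.
D = 3 × 244 × (1−f)/f ≈ 3 × 244 × 5.85796 ≈ 4288.03 mg.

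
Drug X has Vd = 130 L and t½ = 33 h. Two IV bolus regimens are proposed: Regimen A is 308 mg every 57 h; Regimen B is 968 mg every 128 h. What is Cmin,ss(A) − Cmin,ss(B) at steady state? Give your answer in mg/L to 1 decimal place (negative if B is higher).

Regimen A: f = (1/2)^(57/33) ≈ 0.3020; Cmin,ss = (308/130)·f/(1−f) ≈ 1.025 mg/L.
Regimen B: f = (1/2)^(128/33) ≈ 0.0680; Cmin,ss = (968/130)·f/(1−f) ≈ 0.543 mg/L.
Difference ≈ 1.025 − 0.543 ≈ 0.482 mg/L.

0.5 mg/L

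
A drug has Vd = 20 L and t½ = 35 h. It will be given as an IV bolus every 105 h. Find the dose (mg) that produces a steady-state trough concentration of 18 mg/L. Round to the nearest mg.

2520 mg

τ/t½ = 105/35 ≈ 3, so f = (1/2)^(105/35) ≈ 0.125000.
Cmin,ss = (D/Vd)·f/(1−f), so D = Cmin,ss·Vd·(1−f)/f.
D = 18 × 20 × (1−f)/f ≈ 18 × 20 × 7.00000 ≈ 2520.00 mg.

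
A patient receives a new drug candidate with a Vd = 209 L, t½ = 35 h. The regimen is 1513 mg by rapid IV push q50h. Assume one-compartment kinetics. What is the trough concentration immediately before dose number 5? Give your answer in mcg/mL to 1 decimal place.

4.2 mcg/mL

f = (1/2)^(τ/t½) = (1/2)^(50/35) ≈ 0.3715.
C₀ = D/Vd = 1513/209 ≈ 7.239 mcg/mL.
Before the 5th dose, 4 doses have been given. Superposition: Cmin = C₀·(f + f² + … + f^4).
≈ 7.239 × (0.3715 + 0.1380 + 0.0513 + 0.0190) ≈ 7.239 × 0.5798 ≈ 4.197 mcg/mL.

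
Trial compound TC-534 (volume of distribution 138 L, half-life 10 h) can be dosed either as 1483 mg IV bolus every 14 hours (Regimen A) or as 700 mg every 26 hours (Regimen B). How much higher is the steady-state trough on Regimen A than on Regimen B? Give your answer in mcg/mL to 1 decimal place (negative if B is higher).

Regimen A: f = (1/2)^(14/10) ≈ 0.3789; Cmin,ss = (1483/138)·f/(1−f) ≈ 6.556 mcg/mL.
Regimen B: f = (1/2)^(26/10) ≈ 0.1649; Cmin,ss = (700/138)·f/(1−f) ≈ 1.002 mcg/mL.
Difference ≈ 6.556 − 1.002 ≈ 5.554 mcg/mL.

5.6 mcg/mL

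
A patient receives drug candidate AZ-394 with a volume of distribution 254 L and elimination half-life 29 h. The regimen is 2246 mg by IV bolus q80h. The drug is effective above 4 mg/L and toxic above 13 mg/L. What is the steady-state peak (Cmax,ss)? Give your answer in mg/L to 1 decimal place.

10.4 mg/L

Over one 80-h interval, 80/29 ≈ 2.7586 half-lives elapse, leaving f ≈ 0.1478 of each dose.
Accumulation ratio R = 1/(1 − f) ≈ 1/0.8522 ≈ 1.1734.
Single-dose peak C₀ = D/Vd = 2246/254 ≈ 8.843 mg/L.
Cmax,ss = C₀/(1 − f) ≈ 8.843/0.8522 ≈ 10.377 mg/L.
Peak 10.4 mg/L vs MTC 13 mg/L: below toxic threshold.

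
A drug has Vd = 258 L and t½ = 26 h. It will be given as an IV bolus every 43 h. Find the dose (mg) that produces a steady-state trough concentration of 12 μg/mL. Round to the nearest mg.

τ/t½ = 43/26 ≈ 1.6538, so f = (1/2)^(43/26) ≈ 0.317792.
Cmin,ss = (D/Vd)·f/(1−f), so D = Cmin,ss·Vd·(1−f)/f.
D = 12 × 258 × (1−f)/f ≈ 12 × 258 × 2.14671 ≈ 6646.21 mg.

6646 mg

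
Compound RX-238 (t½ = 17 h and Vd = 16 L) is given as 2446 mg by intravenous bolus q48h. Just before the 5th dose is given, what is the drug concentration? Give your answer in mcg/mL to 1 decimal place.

f = (1/2)^(τ/t½) = (1/2)^(48/17) ≈ 0.1413.
C₀ = D/Vd = 2446/16 ≈ 152.875 mcg/mL.
Before the 5th dose, 4 doses have been given. Superposition: Cmin = C₀·(f + f² + … + f^4).
≈ 152.875 × (0.1413 + 0.0200 + 0.0028 + 0.0004) ≈ 152.875 × 0.1645 ≈ 25.148 mcg/mL.

25.1 mcg/mL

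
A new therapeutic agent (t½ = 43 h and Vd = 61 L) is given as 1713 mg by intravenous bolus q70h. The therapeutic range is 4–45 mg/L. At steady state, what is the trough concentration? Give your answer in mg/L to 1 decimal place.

k = ln2/t½ = ln2/43 ≈ 0.016120 h⁻¹; fraction remaining f = e^(−kτ) = e^(−0.016120×70) ≈ 0.3236.
Each bolus raises the concentration by D/Vd = 1713/61 ≈ 28.082 mg/L.
Steady-state trough Cmin,ss = C₀·f/(1−f) ≈ 28.082 × 0.3236/0.6764 ≈ 13.435 mg/L.
Trough 13.4 mg/L vs MEC 4 mg/L: adequate.

13.4 mg/L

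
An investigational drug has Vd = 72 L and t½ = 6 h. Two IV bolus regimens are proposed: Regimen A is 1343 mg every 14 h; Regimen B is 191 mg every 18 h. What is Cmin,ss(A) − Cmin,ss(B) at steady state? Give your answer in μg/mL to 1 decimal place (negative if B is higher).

4.2 μg/mL

Regimen A: f = (1/2)^(14/6) ≈ 0.1984; Cmin,ss = (1343/72)·f/(1−f) ≈ 4.617 μg/mL.
Regimen B: f = (1/2)^(18/6) ≈ 0.1250; Cmin,ss = (191/72)·f/(1−f) ≈ 0.379 μg/mL.
Difference ≈ 4.617 − 0.379 ≈ 4.238 μg/mL.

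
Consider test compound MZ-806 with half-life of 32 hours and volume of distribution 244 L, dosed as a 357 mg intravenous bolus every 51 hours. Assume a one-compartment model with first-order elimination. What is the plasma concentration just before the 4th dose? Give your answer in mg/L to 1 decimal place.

f = (1/2)^(τ/t½) = (1/2)^(51/32) ≈ 0.3313.
C₀ = D/Vd = 357/244 ≈ 1.463 mg/L.
Before the 4th dose, 3 doses have been given. Superposition: Cmin = C₀·(f + f² + … + f^3).
≈ 1.463 × (0.3313 + 0.1098 + 0.0364) ≈ 1.463 × 0.4775 ≈ 0.699 mg/L.

0.7 mg/L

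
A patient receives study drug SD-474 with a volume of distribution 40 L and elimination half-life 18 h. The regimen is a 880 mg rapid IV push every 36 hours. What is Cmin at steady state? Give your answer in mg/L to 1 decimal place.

7.3 mg/L

τ = 36 h = 2 half-lives, so f = (1/2)^2 = 0.25.
Accumulation ratio R = 1/(1 − f) = 1/0.75 = 4/3.
Single-dose peak C₀ = D/Vd = 880/40 = 22 mg/L.
Steady-state peak Cmax,ss = C₀·R = 22 × 4/3 ≈ 29.333 mg/L.
Steady-state trough Cmin,ss = Cmax,ss·f ≈ 29.333 × 0.25 ≈ 7.333 mg/L.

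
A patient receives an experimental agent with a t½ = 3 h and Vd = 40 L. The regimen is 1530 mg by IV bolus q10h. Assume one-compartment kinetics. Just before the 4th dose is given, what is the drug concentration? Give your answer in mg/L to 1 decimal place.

f = (1/2)^(τ/t½) = (1/2)^(10/3) ≈ 0.0992.
C₀ = D/Vd = 1530/40 ≈ 38.250 mg/L.
Before the 4th dose, 3 doses have been given. Superposition: Cmin = C₀·(f + f² + … + f^3).
≈ 38.250 × (0.0992 + 0.0098 + 0.0010) ≈ 38.250 × 0.1100 ≈ 4.208 mg/L.

4.2 mg/L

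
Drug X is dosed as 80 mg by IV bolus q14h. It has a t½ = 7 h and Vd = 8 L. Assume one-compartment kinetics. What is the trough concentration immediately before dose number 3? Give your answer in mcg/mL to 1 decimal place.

3.1 mcg/mL

f = (1/2)^(τ/t½) = (1/2)^(14/7) ≈ 0.2500.
C₀ = D/Vd = 80/8 ≈ 10.000 mcg/mL.
Before the 3rd dose, 2 doses have been given. Superposition: Cmin = C₀·(f + f²).
≈ 10.000 × (0.2500 + 0.0625) ≈ 10.000 × 0.3125 ≈ 3.125 mcg/mL.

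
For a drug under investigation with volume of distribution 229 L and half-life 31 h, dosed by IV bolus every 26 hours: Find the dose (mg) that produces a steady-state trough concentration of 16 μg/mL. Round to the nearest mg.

τ/t½ = 26/31 ≈ 0.83871, so f = (1/2)^(26/31) ≈ 0.559143.
Cmin,ss = (D/Vd)·f/(1−f), so D = Cmin,ss·Vd·(1−f)/f.
D = 16 × 229 × (1−f)/f ≈ 16 × 229 × 0.78845 ≈ 2888.88 mg.

2889 mg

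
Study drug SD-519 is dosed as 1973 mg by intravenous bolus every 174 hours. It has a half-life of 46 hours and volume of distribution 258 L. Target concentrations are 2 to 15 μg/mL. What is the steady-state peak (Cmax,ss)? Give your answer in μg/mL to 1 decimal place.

8.2 μg/mL

τ/t½ = 174/46 ≈ 3.7826, so fraction remaining f = (1/2)^(174/46) ≈ 0.0727.
At steady state, accumulation factor R = 1/(1 − e^(−kτ)) ≈ 1.0784.
Each bolus raises the concentration by D/Vd = 1973/258 ≈ 7.647 μg/mL.
Cmax,ss = C₀/(1 − f) ≈ 7.647/0.9273 ≈ 8.247 μg/mL.
Peak 8.2 μg/mL vs MTC 15 μg/mL: below toxic threshold.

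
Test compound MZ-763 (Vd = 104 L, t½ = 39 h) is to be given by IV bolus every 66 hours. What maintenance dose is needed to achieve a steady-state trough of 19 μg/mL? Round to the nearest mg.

4410 mg

τ/t½ = 66/39 ≈ 1.6923, so f = (1/2)^(66/39) ≈ 0.309432.
Cmin,ss = (D/Vd)·f/(1−f), so D = Cmin,ss·Vd·(1−f)/f.
D = 19 × 104 × (1−f)/f ≈ 19 × 104 × 2.23173 ≈ 4409.90 mg.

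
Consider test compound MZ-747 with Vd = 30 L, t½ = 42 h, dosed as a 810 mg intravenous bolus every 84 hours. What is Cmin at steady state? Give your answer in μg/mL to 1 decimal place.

9.0 μg/mL

τ = 84 h = 2 half-lives, so f = (1/2)^2 = 0.25.
At steady state, R = 1/(1 − 0.25) = 4/3.
Single-dose peak C₀ = D/Vd = 810/30 = 27 μg/mL.
Steady-state peak Cmax,ss = C₀·R = 27 × 4/3 ≈ 36.000 μg/mL.
Steady-state trough Cmin,ss = Cmax,ss·f ≈ 36.000 × 0.25 ≈ 9.000 μg/mL.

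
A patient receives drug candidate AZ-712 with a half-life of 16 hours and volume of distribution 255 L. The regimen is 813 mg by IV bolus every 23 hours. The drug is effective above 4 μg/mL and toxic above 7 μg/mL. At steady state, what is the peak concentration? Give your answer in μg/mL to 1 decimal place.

k = ln2/t½ = ln2/16 ≈ 0.043322 h⁻¹; fraction remaining f = e^(−kτ) = e^(−0.043322×23) ≈ 0.3692.
At steady state, accumulation factor R = 1/(1 − e^(−kτ)) ≈ 1.5853.
Single-dose peak C₀ = D/Vd = 813/255 ≈ 3.188 μg/mL.
Steady-state peak Cmax,ss = C₀·R ≈ 3.188 × 1.5853 ≈ 5.054 μg/mL.
Peak 5.1 μg/mL vs MTC 7 μg/mL: below toxic threshold.

5.1 μg/mL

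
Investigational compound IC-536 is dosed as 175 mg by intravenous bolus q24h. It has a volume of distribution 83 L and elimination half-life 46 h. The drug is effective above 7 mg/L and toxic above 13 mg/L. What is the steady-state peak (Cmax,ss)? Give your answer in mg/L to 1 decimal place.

6.9 mg/L

k = ln2/t½ = ln2/46 ≈ 0.015068 h⁻¹; fraction remaining f = e^(−kτ) = e^(−0.015068×24) ≈ 0.6965.
Accumulation ratio R = 1/(1 − f) ≈ 1/0.3035 ≈ 3.2949.
Each bolus raises the concentration by D/Vd = 175/83 ≈ 2.108 mg/L.
Steady-state peak Cmax,ss = C₀·R ≈ 2.108 × 3.2949 ≈ 6.946 mg/L.
Peak 6.9 mg/L vs MTC 13 mg/L: below toxic threshold.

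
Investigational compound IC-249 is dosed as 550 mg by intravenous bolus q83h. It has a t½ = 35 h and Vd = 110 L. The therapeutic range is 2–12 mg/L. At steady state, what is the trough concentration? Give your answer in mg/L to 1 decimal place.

1.2 mg/L

τ/t½ = 83/35 ≈ 2.3714, so fraction remaining f = (1/2)^(83/35) ≈ 0.1933.
Single-dose peak C₀ = D/Vd = 550/110 ≈ 5.000 mg/L.
Steady-state trough Cmin,ss = C₀·f/(1−f) ≈ 5.000 × 0.1933/0.8067 ≈ 1.198 mg/L.
Trough 1.2 mg/L vs MEC 2 mg/L: subtherapeutic.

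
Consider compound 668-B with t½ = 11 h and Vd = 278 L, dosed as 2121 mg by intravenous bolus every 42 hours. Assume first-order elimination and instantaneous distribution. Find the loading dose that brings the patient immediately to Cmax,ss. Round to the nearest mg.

2283 mg

f = (1/2)^(42/11) ≈ 0.070895; accumulation ratio R = 1/(1−f) ≈ 1.07630.
Loading dose to hit Cmax,ss on first dose: D_load = D_maint·R ≈ 2121 × 1.07630 ≈ 2282.83 mg.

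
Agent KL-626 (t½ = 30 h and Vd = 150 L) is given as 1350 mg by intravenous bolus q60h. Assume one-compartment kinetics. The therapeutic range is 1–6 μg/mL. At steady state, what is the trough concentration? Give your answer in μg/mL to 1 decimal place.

3.0 μg/mL

τ = 60 h = 2 half-lives, so f = (1/2)^2 = 0.25.
At steady state, R = 1/(1 − 0.25) = 4/3.
Single-dose peak C₀ = D/Vd = 1350/150 = 9 μg/mL.
Steady-state peak Cmax,ss = C₀·R = 9 × 4/3 ≈ 12.000 μg/mL.
Steady-state trough Cmin,ss = Cmax,ss·f ≈ 12.000 × 0.25 ≈ 3.000 μg/mL.
Trough 3.0 μg/mL vs MEC 1 μg/mL: adequate.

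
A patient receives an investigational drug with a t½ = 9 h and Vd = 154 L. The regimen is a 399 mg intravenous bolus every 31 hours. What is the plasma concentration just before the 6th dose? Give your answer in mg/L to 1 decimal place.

f = (1/2)^(τ/t½) = (1/2)^(31/9) ≈ 0.0919.
C₀ = D/Vd = 399/154 ≈ 2.591 mg/L.
Before the 6th dose, 5 doses have been given. Superposition: Cmin = C₀·(f + f² + … + f^5).
≈ 2.591 × (0.0919 + 0.0084 + 0.0008 + 0.0001 + 0.0000) ≈ 2.591 × 0.1012 ≈ 0.262 mg/L.

0.3 mg/L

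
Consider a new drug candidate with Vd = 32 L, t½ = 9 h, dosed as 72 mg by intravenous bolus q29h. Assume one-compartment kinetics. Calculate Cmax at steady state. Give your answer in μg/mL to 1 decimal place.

τ/t½ = 29/9 ≈ 3.2222, so fraction remaining f = (1/2)^(29/9) ≈ 0.1072.
At steady state, accumulation factor R = 1/(1 − e^(−kτ)) ≈ 1.1201.
Each bolus raises the concentration by D/Vd = 72/32 ≈ 2.250 μg/mL.
Steady-state peak Cmax,ss = C₀·R ≈ 2.250 × 1.1201 ≈ 2.520 μg/mL.

2.5 μg/mL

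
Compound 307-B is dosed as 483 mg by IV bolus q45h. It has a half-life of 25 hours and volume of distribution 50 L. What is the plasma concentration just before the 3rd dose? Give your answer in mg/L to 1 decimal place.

3.6 mg/L

f = (1/2)^(τ/t½) = (1/2)^(45/25) ≈ 0.2872.
C₀ = D/Vd = 483/50 ≈ 9.660 mg/L.
Before the 3rd dose, 2 doses have been given. Superposition: Cmin = C₀·(f + f²).
≈ 9.660 × (0.2872 + 0.0825) ≈ 9.660 × 0.3697 ≈ 3.571 mg/L.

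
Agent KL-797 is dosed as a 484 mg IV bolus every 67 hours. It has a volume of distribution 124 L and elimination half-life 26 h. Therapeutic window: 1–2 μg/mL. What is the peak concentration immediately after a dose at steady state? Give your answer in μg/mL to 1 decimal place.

4.7 μg/mL

Over one 67-h interval, 67/26 ≈ 2.5769 half-lives elapse, leaving f ≈ 0.1676 of each dose.
At steady state, accumulation factor R = 1/(1 − e^(−kτ)) ≈ 1.2013.
Single-dose peak C₀ = D/Vd = 484/124 ≈ 3.903 μg/mL.
Steady-state peak Cmax,ss = C₀·R ≈ 3.903 × 1.2013 ≈ 4.689 μg/mL.
Peak 4.7 μg/mL vs MTC 2 μg/mL: exceeds toxic threshold.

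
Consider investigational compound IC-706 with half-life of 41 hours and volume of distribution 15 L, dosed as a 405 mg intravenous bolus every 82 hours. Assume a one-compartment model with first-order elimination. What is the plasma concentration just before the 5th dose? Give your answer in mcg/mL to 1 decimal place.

9.0 mcg/mL

f = (1/2)^(τ/t½) = (1/2)^(82/41) ≈ 0.2500.
C₀ = D/Vd = 405/15 ≈ 27.000 mcg/mL.
Before the 5th dose, 4 doses have been given. Superposition: Cmin = C₀·(f + f² + … + f^4).
≈ 27.000 × (0.2500 + 0.0625 + 0.0156 + 0.0039) ≈ 27.000 × 0.3320 ≈ 8.964 mcg/mL.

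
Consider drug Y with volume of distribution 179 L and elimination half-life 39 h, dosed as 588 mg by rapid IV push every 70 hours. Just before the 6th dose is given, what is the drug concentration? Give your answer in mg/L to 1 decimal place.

1.3 mg/L

f = (1/2)^(τ/t½) = (1/2)^(70/39) ≈ 0.2882.
C₀ = D/Vd = 588/179 ≈ 3.285 mg/L.
Before the 6th dose, 5 doses have been given. Superposition: Cmin = C₀·(f + f² + … + f^5).
≈ 3.285 × (0.2882 + 0.0831 + 0.0239 + 0.0069 + 0.0020) ≈ 3.285 × 0.4041 ≈ 1.327 mg/L.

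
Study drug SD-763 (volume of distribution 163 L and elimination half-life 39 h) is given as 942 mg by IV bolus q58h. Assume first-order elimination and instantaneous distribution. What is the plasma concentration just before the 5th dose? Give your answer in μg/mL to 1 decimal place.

f = (1/2)^(τ/t½) = (1/2)^(58/39) ≈ 0.3567.
C₀ = D/Vd = 942/163 ≈ 5.779 μg/mL.
Before the 5th dose, 4 doses have been given. Superposition: Cmin = C₀·(f + f² + … + f^4).
≈ 5.779 × (0.3567 + 0.1272 + 0.0454 + 0.0162) ≈ 5.779 × 0.5455 ≈ 3.152 μg/mL.

3.2 μg/mL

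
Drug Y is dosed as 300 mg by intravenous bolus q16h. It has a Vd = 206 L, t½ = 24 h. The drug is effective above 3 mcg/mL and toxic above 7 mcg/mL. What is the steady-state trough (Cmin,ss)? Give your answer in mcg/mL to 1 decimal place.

2.5 mcg/mL

τ/t½ = 16/24 ≈ 0.66667, so fraction remaining f = (1/2)^(16/24) ≈ 0.6300.
Each bolus raises the concentration by D/Vd = 300/206 ≈ 1.456 mcg/mL.
Steady-state trough Cmin,ss = C₀·f/(1−f) ≈ 1.456 × 0.6300/0.3700 ≈ 2.479 mcg/mL.
Trough 2.5 mcg/mL vs MEC 3 mcg/mL: subtherapeutic.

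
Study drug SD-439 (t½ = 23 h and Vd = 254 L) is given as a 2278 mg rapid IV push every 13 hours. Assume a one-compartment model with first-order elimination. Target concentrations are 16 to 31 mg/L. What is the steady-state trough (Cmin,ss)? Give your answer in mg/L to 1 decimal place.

k = ln2/t½ = ln2/23 ≈ 0.030137 h⁻¹; fraction remaining f = e^(−kτ) = e^(−0.030137×13) ≈ 0.6759.
Each bolus raises the concentration by D/Vd = 2278/254 ≈ 8.969 mg/L.
Steady-state trough Cmin,ss = C₀·f/(1−f) ≈ 8.969 × 0.6759/0.3241 ≈ 18.705 mg/L.
Trough 18.7 mg/L vs MEC 16 mg/L: adequate.

18.7 mg/L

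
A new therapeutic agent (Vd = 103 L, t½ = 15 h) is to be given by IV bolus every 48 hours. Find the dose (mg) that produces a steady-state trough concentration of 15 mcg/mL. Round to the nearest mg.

12653 mg

τ/t½ = 48/15 ≈ 3.2, so f = (1/2)^(48/15) ≈ 0.108819.
Cmin,ss = (D/Vd)·f/(1−f), so D = Cmin,ss·Vd·(1−f)/f.
D = 15 × 103 × (1−f)/f ≈ 15 × 103 × 8.18957 ≈ 12652.89 mg.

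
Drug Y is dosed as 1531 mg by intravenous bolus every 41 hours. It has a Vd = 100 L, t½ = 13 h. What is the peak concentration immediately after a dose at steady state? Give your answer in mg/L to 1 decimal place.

17.2 mg/L

τ/t½ = 41/13 ≈ 3.1538, so fraction remaining f = (1/2)^(41/13) ≈ 0.1124.
At steady state, accumulation factor R = 1/(1 − e^(−kτ)) ≈ 1.1266.
Each bolus raises the concentration by D/Vd = 1531/100 ≈ 15.310 mg/L.
Cmax,ss = C₀/(1 − f) ≈ 15.310/0.8876 ≈ 17.249 mg/L.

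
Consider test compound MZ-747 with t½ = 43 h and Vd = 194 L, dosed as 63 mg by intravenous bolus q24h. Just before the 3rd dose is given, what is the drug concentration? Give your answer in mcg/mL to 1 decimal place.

0.4 mcg/mL

f = (1/2)^(τ/t½) = (1/2)^(24/43) ≈ 0.6792.
C₀ = D/Vd = 63/194 ≈ 0.325 mcg/mL.
Before the 3rd dose, 2 doses have been given. Superposition: Cmin = C₀·(f + f²).
≈ 0.325 × (0.6792 + 0.4613) ≈ 0.325 × 1.1405 ≈ 0.371 mcg/mL.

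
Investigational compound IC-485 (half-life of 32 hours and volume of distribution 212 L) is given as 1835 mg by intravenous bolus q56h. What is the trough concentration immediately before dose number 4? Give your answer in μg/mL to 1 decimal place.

3.6 μg/mL

f = (1/2)^(τ/t½) = (1/2)^(56/32) ≈ 0.2973.
C₀ = D/Vd = 1835/212 ≈ 8.656 μg/mL.
Before the 4th dose, 3 doses have been given. Superposition: Cmin = C₀·(f + f² + … + f^3).
≈ 8.656 × (0.2973 + 0.0884 + 0.0263) ≈ 8.656 × 0.4120 ≈ 3.566 μg/mL.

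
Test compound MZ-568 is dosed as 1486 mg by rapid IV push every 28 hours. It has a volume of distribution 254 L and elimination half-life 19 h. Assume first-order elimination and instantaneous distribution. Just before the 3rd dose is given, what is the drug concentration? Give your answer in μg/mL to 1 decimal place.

2.9 μg/mL

f = (1/2)^(τ/t½) = (1/2)^(28/19) ≈ 0.3601.
C₀ = D/Vd = 1486/254 ≈ 5.850 μg/mL.
Before the 3rd dose, 2 doses have been given. Superposition: Cmin = C₀·(f + f²).
≈ 5.850 × (0.3601 + 0.1297) ≈ 5.850 × 0.4898 ≈ 2.865 μg/mL.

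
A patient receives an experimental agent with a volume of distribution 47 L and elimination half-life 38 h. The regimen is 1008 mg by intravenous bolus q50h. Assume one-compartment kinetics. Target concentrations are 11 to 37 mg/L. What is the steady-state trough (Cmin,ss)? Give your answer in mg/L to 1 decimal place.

τ/t½ = 50/38 ≈ 1.3158, so fraction remaining f = (1/2)^(50/38) ≈ 0.4017.
Single-dose peak C₀ = D/Vd = 1008/47 ≈ 21.447 mg/L.
Steady-state trough Cmin,ss = C₀·f/(1−f) ≈ 21.447 × 0.4017/0.5983 ≈ 14.400 mg/L.
Trough 14.4 mg/L vs MEC 11 mg/L: adequate.

14.4 mg/L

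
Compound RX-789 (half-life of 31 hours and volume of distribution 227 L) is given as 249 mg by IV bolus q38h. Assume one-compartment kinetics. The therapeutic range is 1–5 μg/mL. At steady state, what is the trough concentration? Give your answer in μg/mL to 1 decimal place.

k = ln2/t½ = ln2/31 ≈ 0.022360 h⁻¹; fraction remaining f = e^(−kτ) = e^(−0.022360×38) ≈ 0.4276.
Each bolus raises the concentration by D/Vd = 249/227 ≈ 1.097 μg/mL.
Steady-state trough Cmin,ss = C₀·f/(1−f) ≈ 1.097 × 0.4276/0.5724 ≈ 0.819 μg/mL.
Trough 0.8 μg/mL vs MEC 1 μg/mL: subtherapeutic.

0.8 μg/mL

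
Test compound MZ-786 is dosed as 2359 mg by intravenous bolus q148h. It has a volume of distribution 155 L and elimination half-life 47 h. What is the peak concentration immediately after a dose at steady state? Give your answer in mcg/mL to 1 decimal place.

Over one 148-h interval, 148/47 ≈ 3.1489 half-lives elapse, leaving f ≈ 0.1127 of each dose.
At steady state, accumulation factor R = 1/(1 − e^(−kτ)) ≈ 1.1270.
Single-dose peak C₀ = D/Vd = 2359/155 ≈ 15.219 mcg/mL.
Steady-state peak Cmax,ss = C₀·R ≈ 15.219 × 1.1270 ≈ 17.152 mcg/mL.

17.2 mcg/mL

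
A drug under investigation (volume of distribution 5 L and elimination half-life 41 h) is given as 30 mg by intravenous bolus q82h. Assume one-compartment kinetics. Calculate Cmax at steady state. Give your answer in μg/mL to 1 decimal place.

8.0 μg/mL

The dosing interval is 2 half-lives, so f = 2^(−2) = 0.25.
At steady state, R = 1/(1 − 0.25) = 4/3.
Single-dose peak C₀ = D/Vd = 30/5 = 6 μg/mL.
Steady-state peak Cmax,ss = C₀·R = 6 × 4/3 ≈ 8.000 μg/mL.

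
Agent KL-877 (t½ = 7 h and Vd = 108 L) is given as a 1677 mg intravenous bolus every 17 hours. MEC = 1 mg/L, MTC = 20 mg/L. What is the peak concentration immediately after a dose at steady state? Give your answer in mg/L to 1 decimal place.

19.1 mg/L

τ/t½ = 17/7 ≈ 2.4286, so fraction remaining f = (1/2)^(17/7) ≈ 0.1857.
At steady state, accumulation factor R = 1/(1 − e^(−kτ)) ≈ 1.2280.
Each bolus raises the concentration by D/Vd = 1677/108 ≈ 15.528 mg/L.
Steady-state peak Cmax,ss = C₀·R ≈ 15.528 × 1.2280 ≈ 19.068 mg/L.
Peak 19.1 mg/L vs MTC 20 mg/L: below toxic threshold.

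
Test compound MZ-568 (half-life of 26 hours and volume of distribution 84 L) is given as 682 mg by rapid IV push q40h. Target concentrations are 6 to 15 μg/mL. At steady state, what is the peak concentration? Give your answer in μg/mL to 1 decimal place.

τ/t½ = 40/26 ≈ 1.5385, so fraction remaining f = (1/2)^(40/26) ≈ 0.3443.
At steady state, accumulation factor R = 1/(1 − e^(−kτ)) ≈ 1.5251.
Single-dose peak C₀ = D/Vd = 682/84 ≈ 8.119 μg/mL.
Steady-state peak Cmax,ss = C₀·R ≈ 8.119 × 1.5251 ≈ 12.382 μg/mL.
Peak 12.4 μg/mL vs MTC 15 μg/mL: below toxic threshold.

12.4 μg/mL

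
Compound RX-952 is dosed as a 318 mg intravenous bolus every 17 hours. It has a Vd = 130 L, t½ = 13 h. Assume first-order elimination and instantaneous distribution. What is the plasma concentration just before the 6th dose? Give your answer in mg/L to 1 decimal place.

f = (1/2)^(τ/t½) = (1/2)^(17/13) ≈ 0.4040.
C₀ = D/Vd = 318/130 ≈ 2.446 mg/L.
Before the 6th dose, 5 doses have been given. Superposition: Cmin = C₀·(f + f² + … + f^5).
≈ 2.446 × (0.4040 + 0.1632 + 0.0659 + 0.0266 + 0.0108) ≈ 2.446 × 0.6705 ≈ 1.640 mg/L.

1.6 mg/L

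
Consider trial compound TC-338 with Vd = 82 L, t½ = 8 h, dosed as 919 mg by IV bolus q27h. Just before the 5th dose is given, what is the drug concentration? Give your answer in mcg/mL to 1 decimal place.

1.2 mcg/mL

f = (1/2)^(τ/t½) = (1/2)^(27/8) ≈ 0.0964.
C₀ = D/Vd = 919/82 ≈ 11.207 mcg/mL.
Before the 5th dose, 4 doses have been given. Superposition: Cmin = C₀·(f + f² + … + f^4).
≈ 11.207 × (0.0964 + 0.0093 + 0.0009 + 0.0001) ≈ 11.207 × 0.1067 ≈ 1.196 mcg/mL.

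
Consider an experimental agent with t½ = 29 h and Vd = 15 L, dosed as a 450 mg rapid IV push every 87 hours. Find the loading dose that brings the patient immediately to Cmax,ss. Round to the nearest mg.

f = (1/2)^(87/29) ≈ 0.125000; accumulation ratio R = 1/(1−f) ≈ 1.14286.
Loading dose to hit Cmax,ss on first dose: D_load = D_maint·R ≈ 450 × 1.14286 ≈ 514.29 mg.

514 mg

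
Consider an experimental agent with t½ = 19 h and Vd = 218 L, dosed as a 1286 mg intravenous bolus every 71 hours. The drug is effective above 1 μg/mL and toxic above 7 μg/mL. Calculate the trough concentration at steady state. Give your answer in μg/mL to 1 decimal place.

Over one 71-h interval, 71/19 ≈ 3.7368 half-lives elapse, leaving f ≈ 0.0750 of each dose.
Single-dose peak C₀ = D/Vd = 1286/218 ≈ 5.899 μg/mL.
Steady-state trough Cmin,ss = C₀·f/(1−f) ≈ 5.899 × 0.0750/0.9250 ≈ 0.478 μg/mL.
Trough 0.5 μg/mL vs MEC 1 μg/mL: subtherapeutic.

0.5 μg/mL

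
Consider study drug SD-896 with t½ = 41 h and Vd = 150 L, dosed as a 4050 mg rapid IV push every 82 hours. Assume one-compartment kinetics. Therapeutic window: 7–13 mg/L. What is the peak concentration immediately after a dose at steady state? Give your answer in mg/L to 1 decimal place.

36.0 mg/L

τ = 82 h = 2 half-lives, so f = (1/2)^2 = 0.25.
Accumulation ratio R = 1/(1 − f) = 1/0.75 = 4/3.
Single-dose peak C₀ = D/Vd = 4050/150 = 27 mg/L.
Steady-state peak Cmax,ss = C₀·R = 27 × 4/3 ≈ 36.000 mg/L.
Peak 36.0 mg/L vs MTC 13 mg/L: exceeds toxic threshold.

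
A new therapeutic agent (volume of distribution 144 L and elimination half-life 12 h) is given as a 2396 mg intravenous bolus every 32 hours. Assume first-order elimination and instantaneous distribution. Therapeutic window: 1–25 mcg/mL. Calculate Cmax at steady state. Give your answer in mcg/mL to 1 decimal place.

Over one 32-h interval, 32/12 ≈ 2.6667 half-lives elapse, leaving f ≈ 0.1575 of each dose.
Accumulation ratio R = 1/(1 − f) ≈ 1/0.8425 ≈ 1.1869.
Single-dose peak C₀ = D/Vd = 2396/144 ≈ 16.639 mcg/mL.
Steady-state peak Cmax,ss = C₀·R ≈ 16.639 × 1.1869 ≈ 19.749 mcg/mL.
Peak 19.7 mcg/mL vs MTC 25 mcg/mL: below toxic threshold.

19.7 mcg/mL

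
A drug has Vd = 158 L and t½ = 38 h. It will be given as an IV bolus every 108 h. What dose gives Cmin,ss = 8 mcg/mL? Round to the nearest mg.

7800 mg

τ/t½ = 108/38 ≈ 2.8421, so f = (1/2)^(108/38) ≈ 0.139457.
Cmin,ss = (D/Vd)·f/(1−f), so D = Cmin,ss·Vd·(1−f)/f.
D = 8 × 158 × (1−f)/f ≈ 8 × 158 × 6.17067 ≈ 7799.73 mg.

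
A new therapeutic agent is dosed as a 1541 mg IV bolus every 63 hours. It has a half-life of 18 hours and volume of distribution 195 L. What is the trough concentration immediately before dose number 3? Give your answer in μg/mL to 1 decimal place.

f = (1/2)^(τ/t½) = (1/2)^(63/18) ≈ 0.0884.
C₀ = D/Vd = 1541/195 ≈ 7.903 μg/mL.
Before the 3rd dose, 2 doses have been given. Superposition: Cmin = C₀·(f + f²).
≈ 7.903 × (0.0884 + 0.0078) ≈ 7.903 × 0.0962 ≈ 0.760 μg/mL.

0.8 μg/mL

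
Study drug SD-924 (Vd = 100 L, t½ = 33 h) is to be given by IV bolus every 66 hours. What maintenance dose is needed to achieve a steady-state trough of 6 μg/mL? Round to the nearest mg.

1800 mg

τ/t½ = 66/33 ≈ 2, so f = (1/2)^(66/33) ≈ 0.250000.
Cmin,ss = (D/Vd)·f/(1−f), so D = Cmin,ss·Vd·(1−f)/f.
D = 6 × 100 × (1−f)/f ≈ 6 × 100 × 3.00000 ≈ 1800.00 mg.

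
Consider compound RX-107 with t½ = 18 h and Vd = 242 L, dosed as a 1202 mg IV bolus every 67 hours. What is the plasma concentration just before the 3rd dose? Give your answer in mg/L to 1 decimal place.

f = (1/2)^(τ/t½) = (1/2)^(67/18) ≈ 0.0758.
C₀ = D/Vd = 1202/242 ≈ 4.967 mg/L.
Before the 3rd dose, 2 doses have been given. Superposition: Cmin = C₀·(f + f²).
≈ 4.967 × (0.0758 + 0.0057) ≈ 4.967 × 0.0815 ≈ 0.405 mg/L.

0.4 mg/L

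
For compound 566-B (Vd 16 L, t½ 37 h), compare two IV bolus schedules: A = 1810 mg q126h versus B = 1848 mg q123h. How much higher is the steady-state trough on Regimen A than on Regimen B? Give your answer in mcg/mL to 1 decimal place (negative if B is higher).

Regimen A: f = (1/2)^(126/37) ≈ 0.0944; Cmin,ss = (1810/16)·f/(1−f) ≈ 11.792 mcg/mL.
Regimen B: f = (1/2)^(123/37) ≈ 0.0998; Cmin,ss = (1848/16)·f/(1−f) ≈ 12.805 mcg/mL.
Difference ≈ 11.792 − 12.805 ≈ -1.013 mcg/mL.

-1.0 mcg/mL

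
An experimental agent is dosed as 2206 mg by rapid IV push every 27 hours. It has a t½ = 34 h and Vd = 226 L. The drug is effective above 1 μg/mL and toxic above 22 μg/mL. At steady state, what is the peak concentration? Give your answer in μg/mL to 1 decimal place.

Over one 27-h interval, 27/34 ≈ 0.79412 half-lives elapse, leaving f ≈ 0.5767 of each dose.
Accumulation ratio R = 1/(1 − f) ≈ 1/0.4233 ≈ 2.3624.
Single-dose peak C₀ = D/Vd = 2206/226 ≈ 9.761 μg/mL.
Steady-state peak Cmax,ss = C₀·R ≈ 9.761 × 2.3624 ≈ 23.059 μg/mL.
Peak 23.1 μg/mL vs MTC 22 μg/mL: exceeds toxic threshold.

23.1 μg/mL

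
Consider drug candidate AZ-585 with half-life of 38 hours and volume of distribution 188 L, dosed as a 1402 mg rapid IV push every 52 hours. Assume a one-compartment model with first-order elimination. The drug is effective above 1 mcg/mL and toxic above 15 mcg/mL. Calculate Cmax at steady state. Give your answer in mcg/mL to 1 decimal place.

τ/t½ = 52/38 ≈ 1.3684, so fraction remaining f = (1/2)^(52/38) ≈ 0.3873.
At steady state, accumulation factor R = 1/(1 − e^(−kτ)) ≈ 1.6321.
Each bolus raises the concentration by D/Vd = 1402/188 ≈ 7.457 mcg/mL.
Steady-state peak Cmax,ss = C₀·R ≈ 7.457 × 1.6321 ≈ 12.171 mcg/mL.
Peak 12.2 mcg/mL vs MTC 15 mcg/mL: below toxic threshold.

12.2 mcg/mL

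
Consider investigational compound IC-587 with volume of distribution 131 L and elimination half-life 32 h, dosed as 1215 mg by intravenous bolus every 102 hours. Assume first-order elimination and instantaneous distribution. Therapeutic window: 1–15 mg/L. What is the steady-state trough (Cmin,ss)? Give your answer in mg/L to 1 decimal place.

1.1 mg/L

Over one 102-h interval, 102/32 ≈ 3.1875 half-lives elapse, leaving f ≈ 0.1098 of each dose.
At steady state, accumulation factor R = 1/(1 − e^(−kτ)) ≈ 1.1233.
Each bolus raises the concentration by D/Vd = 1215/131 ≈ 9.275 mg/L.
Steady-state peak Cmax,ss = C₀·R ≈ 9.275 × 1.1233 ≈ 10.419 mg/L.
One interval later, Cmin,ss = Cmax,ss·e^(−kτ) ≈ 10.419 × 0.1098 ≈ 1.144 mg/L.
Trough 1.1 mg/L vs MEC 1 mg/L: adequate.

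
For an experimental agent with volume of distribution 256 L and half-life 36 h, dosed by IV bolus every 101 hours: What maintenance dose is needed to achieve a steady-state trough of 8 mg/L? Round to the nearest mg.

τ/t½ = 101/36 ≈ 2.8056, so f = (1/2)^(101/36) ≈ 0.143035.
Cmin,ss = (D/Vd)·f/(1−f), so D = Cmin,ss·Vd·(1−f)/f.
D = 8 × 256 × (1−f)/f ≈ 8 × 256 × 5.99130 ≈ 12270.18 mg.

12270 mg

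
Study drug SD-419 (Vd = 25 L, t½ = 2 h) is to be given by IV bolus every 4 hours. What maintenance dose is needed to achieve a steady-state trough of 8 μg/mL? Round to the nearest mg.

600 mg

τ/t½ = 4/2 ≈ 2, so f = (1/2)^(4/2) ≈ 0.250000.
Cmin,ss = (D/Vd)·f/(1−f), so D = Cmin,ss·Vd·(1−f)/f.
D = 8 × 25 × (1−f)/f ≈ 8 × 25 × 3.00000 ≈ 600.00 mg.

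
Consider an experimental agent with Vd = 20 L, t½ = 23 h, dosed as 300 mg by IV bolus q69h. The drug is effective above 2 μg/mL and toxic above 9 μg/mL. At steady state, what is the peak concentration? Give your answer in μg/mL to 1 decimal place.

τ = 69 h = 3 half-lives, so f = (1/2)^3 = 0.125.
Accumulation ratio R = 1/(1 − f) = 1/0.875 = 8/7.
Single-dose peak C₀ = D/Vd = 300/20 = 15 μg/mL.
Steady-state peak Cmax,ss = C₀·R = 15 × 8/7 ≈ 17.143 μg/mL.
Peak 17.1 μg/mL vs MTC 9 μg/mL: exceeds toxic threshold.

17.1 μg/mL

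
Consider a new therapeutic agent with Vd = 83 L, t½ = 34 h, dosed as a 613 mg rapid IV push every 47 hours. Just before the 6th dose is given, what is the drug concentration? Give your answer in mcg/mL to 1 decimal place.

4.6 mcg/mL

f = (1/2)^(τ/t½) = (1/2)^(47/34) ≈ 0.3836.
C₀ = D/Vd = 613/83 ≈ 7.386 mcg/mL.
Before the 6th dose, 5 doses have been given. Superposition: Cmin = C₀·(f + f² + … + f^5).
≈ 7.386 × (0.3836 + 0.1471 + 0.0564 + 0.0217 + 0.0083) ≈ 7.386 × 0.6171 ≈ 4.558 mcg/mL.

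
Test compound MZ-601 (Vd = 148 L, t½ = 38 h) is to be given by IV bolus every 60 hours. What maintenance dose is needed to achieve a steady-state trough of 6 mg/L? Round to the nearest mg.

τ/t½ = 60/38 ≈ 1.5789, so f = (1/2)^(60/38) ≈ 0.334726.
Cmin,ss = (D/Vd)·f/(1−f), so D = Cmin,ss·Vd·(1−f)/f.
D = 6 × 148 × (1−f)/f ≈ 6 × 148 × 1.98752 ≈ 1764.92 mg.

1765 mg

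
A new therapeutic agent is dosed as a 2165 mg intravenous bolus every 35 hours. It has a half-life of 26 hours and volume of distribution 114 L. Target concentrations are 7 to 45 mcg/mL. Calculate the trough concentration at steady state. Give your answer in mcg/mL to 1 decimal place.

Over one 35-h interval, 35/26 ≈ 1.3462 half-lives elapse, leaving f ≈ 0.3933 of each dose.
Accumulation ratio R = 1/(1 − f) ≈ 1/0.6067 ≈ 1.6483.
Each bolus raises the concentration by D/Vd = 2165/114 ≈ 18.991 mcg/mL.
Steady-state peak Cmax,ss = C₀·R ≈ 18.991 × 1.6483 ≈ 31.303 mcg/mL.
Steady-state trough Cmin,ss = Cmax,ss·f ≈ 31.303 × 0.3933 ≈ 12.311 mcg/mL.
Trough 12.3 mcg/mL vs MEC 7 mcg/mL: adequate.

12.3 mcg/mL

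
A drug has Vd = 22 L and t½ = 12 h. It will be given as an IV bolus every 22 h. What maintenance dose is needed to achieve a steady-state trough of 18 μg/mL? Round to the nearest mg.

1015 mg

τ/t½ = 22/12 ≈ 1.8333, so f = (1/2)^(22/12) ≈ 0.280616.
Cmin,ss = (D/Vd)·f/(1−f), so D = Cmin,ss·Vd·(1−f)/f.
D = 18 × 22 × (1−f)/f ≈ 18 × 22 × 2.56359 ≈ 1015.18 mg.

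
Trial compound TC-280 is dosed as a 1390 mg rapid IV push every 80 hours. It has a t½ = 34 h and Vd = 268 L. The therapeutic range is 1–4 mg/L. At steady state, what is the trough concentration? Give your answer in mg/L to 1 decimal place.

τ/t½ = 80/34 ≈ 2.3529, so fraction remaining f = (1/2)^(80/34) ≈ 0.1957.
At steady state, accumulation factor R = 1/(1 − e^(−kτ)) ≈ 1.2433.
Each bolus raises the concentration by D/Vd = 1390/268 ≈ 5.187 mg/L.
Steady-state peak Cmax,ss = C₀·R ≈ 5.187 × 1.2433 ≈ 6.449 mg/L.
One interval later, Cmin,ss = Cmax,ss·e^(−kτ) ≈ 6.449 × 0.1957 ≈ 1.262 mg/L.
Trough 1.3 mg/L vs MEC 1 mg/L: adequate.

1.3 mg/L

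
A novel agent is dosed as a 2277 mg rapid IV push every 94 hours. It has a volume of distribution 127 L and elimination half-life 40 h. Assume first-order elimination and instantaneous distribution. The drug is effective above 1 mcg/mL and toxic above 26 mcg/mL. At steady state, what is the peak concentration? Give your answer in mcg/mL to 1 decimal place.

22.3 mcg/mL

k = ln2/t½ = ln2/40 ≈ 0.017329 h⁻¹; fraction remaining f = e^(−kτ) = e^(−0.017329×94) ≈ 0.1961.
Accumulation ratio R = 1/(1 − f) ≈ 1/0.8039 ≈ 1.2439.
Each bolus raises the concentration by D/Vd = 2277/127 ≈ 17.929 mcg/mL.
Steady-state peak Cmax,ss = C₀·R ≈ 17.929 × 1.2439 ≈ 22.302 mcg/mL.
Peak 22.3 mcg/mL vs MTC 26 mcg/mL: below toxic threshold.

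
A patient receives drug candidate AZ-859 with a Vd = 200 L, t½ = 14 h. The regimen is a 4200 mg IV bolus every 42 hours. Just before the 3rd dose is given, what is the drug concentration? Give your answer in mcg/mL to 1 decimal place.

f = (1/2)^(τ/t½) = (1/2)^(42/14) ≈ 0.1250.
C₀ = D/Vd = 4200/200 ≈ 21.000 mcg/mL.
Before the 3rd dose, 2 doses have been given. Superposition: Cmin = C₀·(f + f²).
≈ 21.000 × (0.1250 + 0.0156) ≈ 21.000 × 0.1406 ≈ 2.953 mcg/mL.

3.0 mcg/mL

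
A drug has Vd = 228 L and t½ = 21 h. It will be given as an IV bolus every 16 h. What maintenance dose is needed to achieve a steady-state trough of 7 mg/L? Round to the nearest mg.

τ/t½ = 16/21 ≈ 0.7619, so f = (1/2)^(16/21) ≈ 0.589717.
Cmin,ss = (D/Vd)·f/(1−f), so D = Cmin,ss·Vd·(1−f)/f.
D = 7 × 228 × (1−f)/f ≈ 7 × 228 × 0.69573 ≈ 1110.39 mg.

1110 mg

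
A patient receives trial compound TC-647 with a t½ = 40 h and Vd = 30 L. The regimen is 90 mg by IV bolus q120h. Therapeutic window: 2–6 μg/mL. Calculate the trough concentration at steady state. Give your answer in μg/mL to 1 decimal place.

τ = 120 h = 3 half-lives, so f = (1/2)^3 = 0.125.
At steady state, R = 1/(1 − 0.125) = 8/7.
Single-dose peak C₀ = D/Vd = 90/30 = 3 μg/mL.
Steady-state peak Cmax,ss = C₀·R = 3 × 8/7 ≈ 3.429 μg/mL.
Steady-state trough Cmin,ss = Cmax,ss·f ≈ 3.429 × 0.125 ≈ 0.429 μg/mL.
Trough 0.4 μg/mL vs MEC 2 μg/mL: subtherapeutic.

0.4 μg/mL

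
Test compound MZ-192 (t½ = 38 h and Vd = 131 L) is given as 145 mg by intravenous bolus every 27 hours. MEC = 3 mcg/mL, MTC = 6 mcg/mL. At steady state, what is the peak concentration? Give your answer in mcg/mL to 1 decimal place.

2.8 mcg/mL

Over one 27-h interval, 27/38 ≈ 0.71053 half-lives elapse, leaving f ≈ 0.6111 of each dose.
Accumulation ratio R = 1/(1 − f) ≈ 1/0.3889 ≈ 2.5714.
Each bolus raises the concentration by D/Vd = 145/131 ≈ 1.107 mcg/mL.
Steady-state peak Cmax,ss = C₀·R ≈ 1.107 × 2.5714 ≈ 2.847 mcg/mL.
Peak 2.8 mcg/mL vs MTC 6 mcg/mL: below toxic threshold.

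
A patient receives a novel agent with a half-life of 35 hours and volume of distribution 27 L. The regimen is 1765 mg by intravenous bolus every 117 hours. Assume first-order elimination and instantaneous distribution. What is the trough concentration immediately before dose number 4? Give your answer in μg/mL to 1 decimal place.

f = (1/2)^(τ/t½) = (1/2)^(117/35) ≈ 0.0986.
C₀ = D/Vd = 1765/27 ≈ 65.370 μg/mL.
Before the 4th dose, 3 doses have been given. Superposition: Cmin = C₀·(f + f² + … + f^3).
≈ 65.370 × (0.0986 + 0.0097 + 0.0010) ≈ 65.370 × 0.1093 ≈ 7.145 μg/mL.

7.1 μg/mL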